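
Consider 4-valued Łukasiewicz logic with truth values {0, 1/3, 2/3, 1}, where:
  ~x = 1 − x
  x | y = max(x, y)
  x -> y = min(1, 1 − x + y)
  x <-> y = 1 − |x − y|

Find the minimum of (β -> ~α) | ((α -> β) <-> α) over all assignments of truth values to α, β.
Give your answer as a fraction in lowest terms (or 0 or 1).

Take α = 1/3, β = 1:
~α = ~1/3 = 2/3
β -> ~α = 1 -> 2/3 = 2/3
α -> β = 1/3 -> 1 = 1
(α -> β) <-> α = 1 <-> 1/3 = 1/3
(β -> ~α) | ((α -> β) <-> α) = 2/3 | 1/3 = 2/3
No assignment yields a value below 2/3, so this is the minimum.

2/3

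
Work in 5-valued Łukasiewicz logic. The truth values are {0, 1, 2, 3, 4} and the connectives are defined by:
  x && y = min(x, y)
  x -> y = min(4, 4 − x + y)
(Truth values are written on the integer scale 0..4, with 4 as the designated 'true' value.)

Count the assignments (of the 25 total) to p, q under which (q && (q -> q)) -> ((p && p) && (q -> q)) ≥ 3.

19

value 4: 15 assignments (counts)
value 3: 4 assignments (counts)
value 2: 3 assignments
value 1: 2 assignments
value 0: 1 assignment
So 19 of the 25 assignments meet the threshold.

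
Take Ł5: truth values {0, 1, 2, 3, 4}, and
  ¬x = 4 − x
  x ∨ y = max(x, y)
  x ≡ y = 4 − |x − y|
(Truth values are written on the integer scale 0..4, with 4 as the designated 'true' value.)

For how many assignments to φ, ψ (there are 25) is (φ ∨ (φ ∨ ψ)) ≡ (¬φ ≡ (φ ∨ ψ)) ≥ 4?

6

value 4: 6 assignments (counts)
value 3: 9 assignments
value 2: 4 assignments
value 1: 1 assignment
value 0: 5 assignments
So 6 of the 25 assignments meet the threshold.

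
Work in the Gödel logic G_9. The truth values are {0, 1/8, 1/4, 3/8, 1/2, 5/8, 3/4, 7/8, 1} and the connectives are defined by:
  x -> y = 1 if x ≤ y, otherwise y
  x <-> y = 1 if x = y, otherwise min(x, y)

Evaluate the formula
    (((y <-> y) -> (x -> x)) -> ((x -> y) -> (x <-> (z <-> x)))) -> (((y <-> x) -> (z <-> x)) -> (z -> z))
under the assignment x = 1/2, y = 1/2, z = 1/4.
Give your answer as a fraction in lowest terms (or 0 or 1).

y <-> y = 1/2 <-> 1/2 = 1
x -> x = 1/2 -> 1/2 = 1
(y <-> y) -> (x -> x) = 1 -> 1 = 1
x -> y = 1/2 -> 1/2 = 1
z <-> x = 1/4 <-> 1/2 = 1/4
x <-> (z <-> x) = 1/2 <-> 1/4 = 1/4
(x -> y) -> (x <-> (z <-> x)) = 1 -> 1/4 = 1/4
((y <-> y) -> (x -> x)) -> ((x -> y) -> (x <-> (z <-> x))) = 1 -> 1/4 = 1/4
y <-> x = 1/2 <-> 1/2 = 1
z <-> x = 1/4 <-> 1/2 = 1/4
(y <-> x) -> (z <-> x) = 1 -> 1/4 = 1/4
z -> z = 1/4 -> 1/4 = 1
((y <-> x) -> (z <-> x)) -> (z -> z) = 1/4 -> 1 = 1
(((y <-> y) -> (x -> x)) -> ((x -> y) -> (x <-> (z <-> x)))) -> (((y <-> x) -> (z <-> x)) -> (z -> z)) = 1/4 -> 1 = 1

1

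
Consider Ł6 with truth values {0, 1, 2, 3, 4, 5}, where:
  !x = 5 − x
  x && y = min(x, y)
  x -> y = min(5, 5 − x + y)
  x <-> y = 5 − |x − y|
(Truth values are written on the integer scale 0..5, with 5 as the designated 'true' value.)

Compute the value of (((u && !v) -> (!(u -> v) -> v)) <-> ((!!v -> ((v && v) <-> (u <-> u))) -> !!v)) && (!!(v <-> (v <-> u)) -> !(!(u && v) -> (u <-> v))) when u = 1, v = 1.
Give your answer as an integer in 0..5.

!v = !1 = 4
u && !v = 1 && 4 = 1
u -> v = 1 -> 1 = 5
!(u -> v) = !5 = 0
!(u -> v) -> v = 0 -> 1 = 5
(u && !v) -> (!(u -> v) -> v) = 1 -> 5 = 5
!v = !1 = 4
!!v = !4 = 1
v && v = 1 && 1 = 1
u <-> u = 1 <-> 1 = 5
(v && v) <-> (u <-> u) = 1 <-> 5 = 1
!!v -> ((v && v) <-> (u <-> u)) = 1 -> 1 = 5
!v = !1 = 4
!!v = !4 = 1
(!!v -> ((v && v) <-> (u <-> u))) -> !!v = 5 -> 1 = 1
((u && !v) -> (!(u -> v) -> v)) <-> ((!!v -> ((v && v) <-> (u <-> u))) -> !!v) = 5 <-> 1 = 1
v <-> u = 1 <-> 1 = 5
v <-> (v <-> u) = 1 <-> 5 = 1
!(v <-> (v <-> u)) = !1 = 4
!!(v <-> (v <-> u)) = !4 = 1
u && v = 1 && 1 = 1
!(u && v) = !1 = 4
u <-> v = 1 <-> 1 = 5
!(u && v) -> (u <-> v) = 4 -> 5 = 5
!(!(u && v) -> (u <-> v)) = !5 = 0
!!(v <-> (v <-> u)) -> !(!(u && v) -> (u <-> v)) = 1 -> 0 = 4
(((u && !v) -> (!(u -> v) -> v)) <-> ((!!v -> ((v && v) <-> (u <-> u))) -> !!v)) && (!!(v <-> (v <-> u)) -> !(!(u && v) -> (u <-> v))) = 1 && 4 = 1

1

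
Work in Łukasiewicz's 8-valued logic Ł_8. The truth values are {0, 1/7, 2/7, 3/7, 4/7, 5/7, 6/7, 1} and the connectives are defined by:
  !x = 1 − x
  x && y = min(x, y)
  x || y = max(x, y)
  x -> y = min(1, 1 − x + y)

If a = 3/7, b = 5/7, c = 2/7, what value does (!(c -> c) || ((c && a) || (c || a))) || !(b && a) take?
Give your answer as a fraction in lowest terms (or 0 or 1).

4/7

c -> c = 2/7 -> 2/7 = 1
!(c -> c) = !1 = 0
c && a = 2/7 && 3/7 = 2/7
c || a = 2/7 || 3/7 = 3/7
(c && a) || (c || a) = 2/7 || 3/7 = 3/7
!(c -> c) || ((c && a) || (c || a)) = 0 || 3/7 = 3/7
b && a = 5/7 && 3/7 = 3/7
!(b && a) = !3/7 = 4/7
(!(c -> c) || ((c && a) || (c || a))) || !(b && a) = 3/7 || 4/7 = 4/7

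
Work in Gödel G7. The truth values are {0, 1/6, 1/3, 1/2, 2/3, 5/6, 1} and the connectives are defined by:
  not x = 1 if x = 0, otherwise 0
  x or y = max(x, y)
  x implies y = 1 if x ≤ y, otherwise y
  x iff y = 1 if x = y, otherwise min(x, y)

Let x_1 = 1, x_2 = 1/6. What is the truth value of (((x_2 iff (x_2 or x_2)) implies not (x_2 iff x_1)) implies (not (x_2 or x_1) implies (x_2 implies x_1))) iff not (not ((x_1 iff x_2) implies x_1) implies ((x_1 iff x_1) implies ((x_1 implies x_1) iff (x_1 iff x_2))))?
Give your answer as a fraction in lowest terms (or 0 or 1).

x_2 or x_2 = 1/6 or 1/6 = 1/6
x_2 iff (x_2 or x_2) = 1/6 iff 1/6 = 1
x_2 iff x_1 = 1/6 iff 1 = 1/6
not (x_2 iff x_1) = not 1/6 = 0
(x_2 iff (x_2 or x_2)) implies not (x_2 iff x_1) = 1 implies 0 = 0
x_2 or x_1 = 1/6 or 1 = 1
not (x_2 or x_1) = not 1 = 0
x_2 implies x_1 = 1/6 implies 1 = 1
not (x_2 or x_1) implies (x_2 implies x_1) = 0 implies 1 = 1
((x_2 iff (x_2 or x_2)) implies not (x_2 iff x_1)) implies (not (x_2 or x_1) implies (x_2 implies x_1)) = 0 implies 1 = 1
x_1 iff x_2 = 1 iff 1/6 = 1/6
(x_1 iff x_2) implies x_1 = 1/6 implies 1 = 1
not ((x_1 iff x_2) implies x_1) = not 1 = 0
x_1 iff x_1 = 1 iff 1 = 1
x_1 implies x_1 = 1 implies 1 = 1
x_1 iff x_2 = 1 iff 1/6 = 1/6
(x_1 implies x_1) iff (x_1 iff x_2) = 1 iff 1/6 = 1/6
(x_1 iff x_1) implies ((x_1 implies x_1) iff (x_1 iff x_2)) = 1 implies 1/6 = 1/6
not ((x_1 iff x_2) implies x_1) implies ((x_1 iff x_1) implies ((x_1 implies x_1) iff (x_1 iff x_2))) = 0 implies 1/6 = 1
not (not ((x_1 iff x_2) implies x_1) implies ((x_1 iff x_1) implies ((x_1 implies x_1) iff (x_1 iff x_2)))) = not 1 = 0
(((x_2 iff (x_2 or x_2)) implies not (x_2 iff x_1)) implies (not (x_2 or x_1) implies (x_2 implies x_1))) iff not (not ((x_1 iff x_2) implies x_1) implies ((x_1 iff x_1) implies ((x_1 implies x_1) iff (x_1 iff x_2)))) = 1 iff 0 = 0

0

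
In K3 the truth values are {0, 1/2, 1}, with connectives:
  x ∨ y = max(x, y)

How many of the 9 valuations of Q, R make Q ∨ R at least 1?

5

Q = 0, R = 0 ↦ 0  <
Q = 0, R = 1/2 ↦ 1/2  <
Q = 0, R = 1 ↦ 1  ≥
Q = 1/2, R = 0 ↦ 1/2  <
Q = 1/2, R = 1/2 ↦ 1/2  <
Q = 1/2, R = 1 ↦ 1  ≥
Q = 1, R = 0 ↦ 1  ≥
Q = 1, R = 1/2 ↦ 1  ≥
Q = 1, R = 1 ↦ 1  ≥
So 5 of the 9 assignments meet the threshold.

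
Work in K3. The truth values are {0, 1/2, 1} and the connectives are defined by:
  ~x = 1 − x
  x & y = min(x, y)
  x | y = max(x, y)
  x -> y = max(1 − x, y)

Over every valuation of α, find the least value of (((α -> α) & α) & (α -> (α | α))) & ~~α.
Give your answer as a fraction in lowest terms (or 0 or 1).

0

Take α = 0:
α -> α = 0 -> 0 = 1
(α -> α) & α = 1 & 0 = 0
α | α = 0 | 0 = 0
α -> (α | α) = 0 -> 0 = 1
((α -> α) & α) & (α -> (α | α)) = 0 & 1 = 0
~α = ~0 = 1
~~α = ~1 = 0
(((α -> α) & α) & (α -> (α | α))) & ~~α = 0 & 0 = 0
No assignment yields a value below 0, so this is the minimum.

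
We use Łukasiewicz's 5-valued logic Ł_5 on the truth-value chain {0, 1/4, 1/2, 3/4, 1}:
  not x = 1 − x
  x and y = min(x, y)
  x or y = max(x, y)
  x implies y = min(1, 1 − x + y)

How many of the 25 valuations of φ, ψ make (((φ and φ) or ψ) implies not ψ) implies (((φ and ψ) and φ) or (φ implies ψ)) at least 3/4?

value 1: 18 assignments (counts)
value 3/4: 2 assignments (counts)
value 1/2: 3 assignments
value 1/4: 1 assignment
value 0: 1 assignment
So 20 of the 25 assignments meet the threshold.

20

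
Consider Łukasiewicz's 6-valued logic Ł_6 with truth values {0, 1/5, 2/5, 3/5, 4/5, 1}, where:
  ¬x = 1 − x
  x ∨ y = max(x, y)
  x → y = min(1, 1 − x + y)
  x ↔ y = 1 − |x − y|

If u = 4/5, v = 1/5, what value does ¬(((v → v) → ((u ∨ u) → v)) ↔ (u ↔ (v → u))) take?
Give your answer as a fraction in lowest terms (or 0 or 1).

2/5

v → v = 1/5 → 1/5 = 1
u ∨ u = 4/5 ∨ 4/5 = 4/5
(u ∨ u) → v = 4/5 → 1/5 = 2/5
(v → v) → ((u ∨ u) → v) = 1 → 2/5 = 2/5
v → u = 1/5 → 4/5 = 1
u ↔ (v → u) = 4/5 ↔ 1 = 4/5
((v → v) → ((u ∨ u) → v)) ↔ (u ↔ (v → u)) = 2/5 ↔ 4/5 = 3/5
¬(((v → v) → ((u ∨ u) → v)) ↔ (u ↔ (v → u))) = ¬3/5 = 2/5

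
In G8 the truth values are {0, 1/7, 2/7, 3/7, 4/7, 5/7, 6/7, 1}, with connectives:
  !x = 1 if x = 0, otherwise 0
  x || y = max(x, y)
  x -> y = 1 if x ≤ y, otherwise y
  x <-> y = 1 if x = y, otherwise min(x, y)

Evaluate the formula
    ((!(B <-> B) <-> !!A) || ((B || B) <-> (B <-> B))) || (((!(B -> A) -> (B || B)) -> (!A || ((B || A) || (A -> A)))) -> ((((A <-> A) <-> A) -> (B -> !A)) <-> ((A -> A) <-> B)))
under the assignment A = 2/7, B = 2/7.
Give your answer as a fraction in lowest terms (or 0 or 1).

2/7

B <-> B = 2/7 <-> 2/7 = 1
!(B <-> B) = !1 = 0
!A = !2/7 = 0
!!A = !0 = 1
!(B <-> B) <-> !!A = 0 <-> 1 = 0
B || B = 2/7 || 2/7 = 2/7
B <-> B = 2/7 <-> 2/7 = 1
(B || B) <-> (B <-> B) = 2/7 <-> 1 = 2/7
(!(B <-> B) <-> !!A) || ((B || B) <-> (B <-> B)) = 0 || 2/7 = 2/7
B -> A = 2/7 -> 2/7 = 1
!(B -> A) = !1 = 0
B || B = 2/7 || 2/7 = 2/7
!(B -> A) -> (B || B) = 0 -> 2/7 = 1
!A = !2/7 = 0
B || A = 2/7 || 2/7 = 2/7
A -> A = 2/7 -> 2/7 = 1
(B || A) || (A -> A) = 2/7 || 1 = 1
!A || ((B || A) || (A -> A)) = 0 || 1 = 1
(!(B -> A) -> (B || B)) -> (!A || ((B || A) || (A -> A))) = 1 -> 1 = 1
A <-> A = 2/7 <-> 2/7 = 1
(A <-> A) <-> A = 1 <-> 2/7 = 2/7
!A = !2/7 = 0
B -> !A = 2/7 -> 0 = 0
((A <-> A) <-> A) -> (B -> !A) = 2/7 -> 0 = 0
A -> A = 2/7 -> 2/7 = 1
(A -> A) <-> B = 1 <-> 2/7 = 2/7
(((A <-> A) <-> A) -> (B -> !A)) <-> ((A -> A) <-> B) = 0 <-> 2/7 = 0
((!(B -> A) -> (B || B)) -> (!A || ((B || A) || (A -> A)))) -> ((((A <-> A) <-> A) -> (B -> !A)) <-> ((A -> A) <-> B)) = 1 -> 0 = 0
((!(B <-> B) <-> !!A) || ((B || B) <-> (B <-> B))) || (((!(B -> A) -> (B || B)) -> (!A || ((B || A) || (A -> A)))) -> ((((A <-> A) <-> A) -> (B -> !A)) <-> ((A -> A) <-> B))) = 2/7 || 0 = 2/7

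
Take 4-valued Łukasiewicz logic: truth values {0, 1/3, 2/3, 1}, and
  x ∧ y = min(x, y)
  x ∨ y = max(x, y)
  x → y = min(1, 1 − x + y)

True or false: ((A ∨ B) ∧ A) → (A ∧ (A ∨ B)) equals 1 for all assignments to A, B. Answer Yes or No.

Yes

A = 0, B = 0 ↦ 1
A = 0, B = 1/3 ↦ 1
A = 0, B = 2/3 ↦ 1
A = 0, B = 1 ↦ 1
A = 1/3, B = 0 ↦ 1
A = 1/3, B = 1/3 ↦ 1
A = 1/3, B = 2/3 ↦ 1
A = 1/3, B = 1 ↦ 1
A = 2/3, B = 0 ↦ 1
A = 2/3, B = 1/3 ↦ 1
A = 2/3, B = 2/3 ↦ 1
A = 2/3, B = 1 ↦ 1
A = 1, B = 0 ↦ 1
A = 1, B = 1/3 ↦ 1
A = 1, B = 2/3 ↦ 1
A = 1, B = 1 ↦ 1
Every assignment gives a value ≥ 1.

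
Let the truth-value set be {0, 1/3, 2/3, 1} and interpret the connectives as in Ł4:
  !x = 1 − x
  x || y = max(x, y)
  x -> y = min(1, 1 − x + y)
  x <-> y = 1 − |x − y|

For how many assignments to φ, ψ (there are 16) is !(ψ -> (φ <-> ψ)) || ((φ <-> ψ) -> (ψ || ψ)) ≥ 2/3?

φ = 0, ψ = 0 ↦ 0  <
φ = 0, ψ = 1/3 ↦ 2/3  ≥
φ = 0, ψ = 2/3 ↦ 1  ≥
φ = 0, ψ = 1 ↦ 1  ≥
φ = 1/3, ψ = 0 ↦ 1/3  <
φ = 1/3, ψ = 1/3 ↦ 1/3  <
φ = 1/3, ψ = 2/3 ↦ 1  ≥
φ = 1/3, ψ = 1 ↦ 1  ≥
φ = 2/3, ψ = 0 ↦ 2/3  ≥
φ = 2/3, ψ = 1/3 ↦ 2/3  ≥
φ = 2/3, ψ = 2/3 ↦ 2/3  ≥
φ = 2/3, ψ = 1 ↦ 1  ≥
φ = 1, ψ = 0 ↦ 1  ≥
φ = 1, ψ = 1/3 ↦ 1  ≥
φ = 1, ψ = 2/3 ↦ 1  ≥
φ = 1, ψ = 1 ↦ 1  ≥
So 13 of the 16 assignments meet the threshold.

13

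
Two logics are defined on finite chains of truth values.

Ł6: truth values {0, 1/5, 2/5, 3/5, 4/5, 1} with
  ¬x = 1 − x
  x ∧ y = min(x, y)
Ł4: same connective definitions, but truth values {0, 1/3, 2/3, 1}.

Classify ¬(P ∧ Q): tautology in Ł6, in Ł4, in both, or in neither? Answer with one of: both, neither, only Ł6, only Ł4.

In Ł6: at P = 1/5, Q = 1/5 the value is 4/5 — not a tautology.
In Ł4: at P = 1/3, Q = 1/3 the value is 2/3 — not a tautology.

neither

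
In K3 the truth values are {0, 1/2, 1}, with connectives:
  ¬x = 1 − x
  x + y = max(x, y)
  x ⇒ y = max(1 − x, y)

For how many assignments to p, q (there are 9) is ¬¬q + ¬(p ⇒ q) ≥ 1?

p = 0, q = 0 ↦ 0  <
p = 0, q = 1/2 ↦ 1/2  <
p = 0, q = 1 ↦ 1  ≥
p = 1/2, q = 0 ↦ 1/2  <
p = 1/2, q = 1/2 ↦ 1/2  <
p = 1/2, q = 1 ↦ 1  ≥
p = 1, q = 0 ↦ 1  ≥
p = 1, q = 1/2 ↦ 1/2  <
p = 1, q = 1 ↦ 1  ≥
So 4 of the 9 assignments meet the threshold.

4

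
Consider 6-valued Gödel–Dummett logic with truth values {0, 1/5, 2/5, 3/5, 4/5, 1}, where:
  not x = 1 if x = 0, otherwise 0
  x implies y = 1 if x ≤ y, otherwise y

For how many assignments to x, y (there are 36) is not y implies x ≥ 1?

value 1: 31 assignments (counts)
value 4/5: 1 assignment
value 3/5: 1 assignment
value 2/5: 1 assignment
value 1/5: 1 assignment
value 0: 1 assignment
So 31 of the 36 assignments meet the threshold.

31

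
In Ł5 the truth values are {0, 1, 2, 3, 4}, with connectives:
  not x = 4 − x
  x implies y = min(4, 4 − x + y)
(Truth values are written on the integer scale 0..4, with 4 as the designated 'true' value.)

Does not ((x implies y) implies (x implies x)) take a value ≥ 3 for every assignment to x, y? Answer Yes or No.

No

Counterexample: take x = 0, y = 0.
x implies y = 0 implies 0 = 4
x implies x = 0 implies 0 = 4
(x implies y) implies (x implies x) = 4 implies 4 = 4
not ((x implies y) implies (x implies x)) = not 4 = 0
This gives 0, which is below 3.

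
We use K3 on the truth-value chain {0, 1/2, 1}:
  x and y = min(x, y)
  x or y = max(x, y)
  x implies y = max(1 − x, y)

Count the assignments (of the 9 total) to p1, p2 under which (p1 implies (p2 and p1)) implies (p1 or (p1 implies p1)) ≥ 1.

p1 = 0, p2 = 0 ↦ 1  ≥
p1 = 0, p2 = 1/2 ↦ 1  ≥
p1 = 0, p2 = 1 ↦ 1  ≥
p1 = 1/2, p2 = 0 ↦ 1/2  <
p1 = 1/2, p2 = 1/2 ↦ 1/2  <
p1 = 1/2, p2 = 1 ↦ 1/2  <
p1 = 1, p2 = 0 ↦ 1  ≥
p1 = 1, p2 = 1/2 ↦ 1  ≥
p1 = 1, p2 = 1 ↦ 1  ≥
So 6 of the 9 assignments meet the threshold.

6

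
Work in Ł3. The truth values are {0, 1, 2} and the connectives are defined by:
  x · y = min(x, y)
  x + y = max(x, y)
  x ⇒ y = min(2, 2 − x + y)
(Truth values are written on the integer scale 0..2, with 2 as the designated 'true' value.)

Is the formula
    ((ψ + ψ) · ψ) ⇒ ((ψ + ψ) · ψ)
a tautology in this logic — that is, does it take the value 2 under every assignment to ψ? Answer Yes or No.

ψ = 0 ↦ 2
ψ = 1 ↦ 2
ψ = 2 ↦ 2
Every assignment gives a value ≥ 2.

Yes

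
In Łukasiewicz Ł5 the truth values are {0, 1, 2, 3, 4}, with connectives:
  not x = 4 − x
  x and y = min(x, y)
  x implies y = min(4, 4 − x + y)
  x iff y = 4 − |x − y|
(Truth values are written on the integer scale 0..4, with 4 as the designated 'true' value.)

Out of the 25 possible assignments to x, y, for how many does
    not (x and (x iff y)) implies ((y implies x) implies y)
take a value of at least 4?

15

value 4: 15 assignments (counts)
value 3: 2 assignments
value 2: 4 assignments
value 1: 2 assignments
value 0: 2 assignments
So 15 of the 25 assignments meet the threshold.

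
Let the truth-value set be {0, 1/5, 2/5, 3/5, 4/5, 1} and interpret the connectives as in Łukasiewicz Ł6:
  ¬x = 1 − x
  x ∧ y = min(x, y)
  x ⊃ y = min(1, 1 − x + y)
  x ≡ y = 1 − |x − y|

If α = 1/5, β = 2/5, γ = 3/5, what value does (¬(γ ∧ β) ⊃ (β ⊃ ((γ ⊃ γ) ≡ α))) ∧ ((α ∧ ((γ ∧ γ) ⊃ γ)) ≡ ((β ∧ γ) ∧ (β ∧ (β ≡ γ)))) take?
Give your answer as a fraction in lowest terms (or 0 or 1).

γ ∧ β = 3/5 ∧ 2/5 = 2/5
¬(γ ∧ β) = ¬2/5 = 3/5
γ ⊃ γ = 3/5 ⊃ 3/5 = 1
(γ ⊃ γ) ≡ α = 1 ≡ 1/5 = 1/5
β ⊃ ((γ ⊃ γ) ≡ α) = 2/5 ⊃ 1/5 = 4/5
¬(γ ∧ β) ⊃ (β ⊃ ((γ ⊃ γ) ≡ α)) = 3/5 ⊃ 4/5 = 1
γ ∧ γ = 3/5 ∧ 3/5 = 3/5
(γ ∧ γ) ⊃ γ = 3/5 ⊃ 3/5 = 1
α ∧ ((γ ∧ γ) ⊃ γ) = 1/5 ∧ 1 = 1/5
β ∧ γ = 2/5 ∧ 3/5 = 2/5
β ≡ γ = 2/5 ≡ 3/5 = 4/5
β ∧ (β ≡ γ) = 2/5 ∧ 4/5 = 2/5
(β ∧ γ) ∧ (β ∧ (β ≡ γ)) = 2/5 ∧ 2/5 = 2/5
(α ∧ ((γ ∧ γ) ⊃ γ)) ≡ ((β ∧ γ) ∧ (β ∧ (β ≡ γ))) = 1/5 ≡ 2/5 = 4/5
(¬(γ ∧ β) ⊃ (β ⊃ ((γ ⊃ γ) ≡ α))) ∧ ((α ∧ ((γ ∧ γ) ⊃ γ)) ≡ ((β ∧ γ) ∧ (β ∧ (β ≡ γ)))) = 1 ∧ 4/5 = 4/5

4/5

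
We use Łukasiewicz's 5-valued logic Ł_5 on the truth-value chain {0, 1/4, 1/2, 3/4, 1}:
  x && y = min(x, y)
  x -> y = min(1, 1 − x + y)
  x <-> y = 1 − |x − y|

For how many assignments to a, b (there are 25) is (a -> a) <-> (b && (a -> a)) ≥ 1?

value 1: 5 assignments (counts)
value 3/4: 5 assignments
value 1/2: 5 assignments
value 1/4: 5 assignments
value 0: 5 assignments
So 5 of the 25 assignments meet the threshold.

5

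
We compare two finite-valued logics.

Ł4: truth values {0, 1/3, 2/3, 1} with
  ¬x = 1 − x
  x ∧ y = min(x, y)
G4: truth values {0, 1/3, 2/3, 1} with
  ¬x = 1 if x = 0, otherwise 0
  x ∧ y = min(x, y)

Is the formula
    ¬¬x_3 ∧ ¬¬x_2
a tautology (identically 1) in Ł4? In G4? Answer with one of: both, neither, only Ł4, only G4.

neither

In Ł4: at x_2 = 0, x_3 = 0 the value is 0 — not a tautology.
In G4: at x_2 = 0, x_3 = 0 the value is 0 — not a tautology.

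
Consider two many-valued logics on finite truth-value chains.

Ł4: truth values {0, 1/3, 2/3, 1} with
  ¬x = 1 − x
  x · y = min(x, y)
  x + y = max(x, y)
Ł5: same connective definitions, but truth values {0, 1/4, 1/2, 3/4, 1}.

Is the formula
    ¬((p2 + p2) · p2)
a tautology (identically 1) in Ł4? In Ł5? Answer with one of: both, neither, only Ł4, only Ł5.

neither

In Ł4: at p2 = 1/3 the value is 2/3 — not a tautology.
In Ł5: at p2 = 1/4 the value is 3/4 — not a tautology.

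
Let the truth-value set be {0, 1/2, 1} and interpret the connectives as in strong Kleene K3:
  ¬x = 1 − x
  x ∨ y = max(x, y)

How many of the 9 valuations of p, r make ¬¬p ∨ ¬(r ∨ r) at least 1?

p = 0, r = 0 ↦ 1  ≥
p = 0, r = 1/2 ↦ 1/2  <
p = 0, r = 1 ↦ 0  <
p = 1/2, r = 0 ↦ 1  ≥
p = 1/2, r = 1/2 ↦ 1/2  <
p = 1/2, r = 1 ↦ 1/2  <
p = 1, r = 0 ↦ 1  ≥
p = 1, r = 1/2 ↦ 1  ≥
p = 1, r = 1 ↦ 1  ≥
So 5 of the 9 assignments meet the threshold.

5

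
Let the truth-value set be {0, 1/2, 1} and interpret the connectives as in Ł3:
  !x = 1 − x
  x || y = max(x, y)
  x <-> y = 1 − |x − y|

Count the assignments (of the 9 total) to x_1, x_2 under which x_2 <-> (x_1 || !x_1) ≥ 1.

3

x_1 = 0, x_2 = 0 ↦ 0  <
x_1 = 0, x_2 = 1/2 ↦ 1/2  <
x_1 = 0, x_2 = 1 ↦ 1  ≥
x_1 = 1/2, x_2 = 0 ↦ 1/2  <
x_1 = 1/2, x_2 = 1/2 ↦ 1  ≥
x_1 = 1/2, x_2 = 1 ↦ 1/2  <
x_1 = 1, x_2 = 0 ↦ 0  <
x_1 = 1, x_2 = 1/2 ↦ 1/2  <
x_1 = 1, x_2 = 1 ↦ 1  ≥
So 3 of the 9 assignments meet the threshold.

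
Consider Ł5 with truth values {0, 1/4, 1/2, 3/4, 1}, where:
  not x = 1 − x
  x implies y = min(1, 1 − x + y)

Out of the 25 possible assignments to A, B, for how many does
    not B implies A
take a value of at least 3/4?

value 1: 15 assignments (counts)
value 3/4: 4 assignments (counts)
value 1/2: 3 assignments
value 1/4: 2 assignments
value 0: 1 assignment
So 19 of the 25 assignments meet the threshold.

19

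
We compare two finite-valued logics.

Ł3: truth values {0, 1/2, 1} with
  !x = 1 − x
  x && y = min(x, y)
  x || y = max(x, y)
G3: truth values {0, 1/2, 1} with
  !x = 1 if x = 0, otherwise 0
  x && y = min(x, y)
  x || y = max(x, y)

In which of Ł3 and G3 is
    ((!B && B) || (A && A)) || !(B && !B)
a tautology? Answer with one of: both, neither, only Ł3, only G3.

only G3

In Ł3: at A = 0, B = 1/2 the value is 1/2 — not a tautology.
In G3: every assignment gives 1 — tautology.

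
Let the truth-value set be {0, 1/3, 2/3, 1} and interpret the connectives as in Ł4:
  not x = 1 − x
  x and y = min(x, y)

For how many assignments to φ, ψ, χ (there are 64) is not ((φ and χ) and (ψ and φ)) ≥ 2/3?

value 1: 37 assignments (counts)
value 2/3: 19 assignments (counts)
value 1/3: 7 assignments
value 0: 1 assignment
So 56 of the 64 assignments meet the threshold.

56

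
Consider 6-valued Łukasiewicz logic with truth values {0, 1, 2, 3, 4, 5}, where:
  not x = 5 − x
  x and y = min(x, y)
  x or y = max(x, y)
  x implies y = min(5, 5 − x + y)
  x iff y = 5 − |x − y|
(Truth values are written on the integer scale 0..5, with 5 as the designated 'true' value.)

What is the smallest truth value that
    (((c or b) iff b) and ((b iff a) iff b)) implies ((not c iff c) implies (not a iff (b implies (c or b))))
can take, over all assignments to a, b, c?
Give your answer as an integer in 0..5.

1

Take a = 5, b = 2, c = 2:
c or b = 2 or 2 = 2
(c or b) iff b = 2 iff 2 = 5
b iff a = 2 iff 5 = 2
(b iff a) iff b = 2 iff 2 = 5
((c or b) iff b) and ((b iff a) iff b) = 5 and 5 = 5
not c = not 2 = 3
not c iff c = 3 iff 2 = 4
not a = not 5 = 0
c or b = 2 or 2 = 2
b implies (c or b) = 2 implies 2 = 5
not a iff (b implies (c or b)) = 0 iff 5 = 0
(not c iff c) implies (not a iff (b implies (c or b))) = 4 implies 0 = 1
(((c or b) iff b) and ((b iff a) iff b)) implies ((not c iff c) implies (not a iff (b implies (c or b)))) = 5 implies 1 = 1
No assignment yields a value below 1, so this is the minimum.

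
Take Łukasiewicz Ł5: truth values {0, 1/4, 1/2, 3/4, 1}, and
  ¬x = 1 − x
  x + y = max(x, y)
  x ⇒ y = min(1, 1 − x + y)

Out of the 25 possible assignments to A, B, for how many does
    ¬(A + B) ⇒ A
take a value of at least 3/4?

20

value 1: 18 assignments (counts)
value 3/4: 2 assignments (counts)
value 1/2: 3 assignments
value 1/4: 1 assignment
value 0: 1 assignment
So 20 of the 25 assignments meet the threshold.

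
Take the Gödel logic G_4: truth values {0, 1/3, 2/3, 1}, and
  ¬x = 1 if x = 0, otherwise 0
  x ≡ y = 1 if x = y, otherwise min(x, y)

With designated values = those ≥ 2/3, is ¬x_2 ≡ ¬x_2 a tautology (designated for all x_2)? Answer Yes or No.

x_2 = 0 ↦ 1
x_2 = 1/3 ↦ 1
x_2 = 2/3 ↦ 1
x_2 = 1 ↦ 1
Every assignment gives a value ≥ 2/3.

Yes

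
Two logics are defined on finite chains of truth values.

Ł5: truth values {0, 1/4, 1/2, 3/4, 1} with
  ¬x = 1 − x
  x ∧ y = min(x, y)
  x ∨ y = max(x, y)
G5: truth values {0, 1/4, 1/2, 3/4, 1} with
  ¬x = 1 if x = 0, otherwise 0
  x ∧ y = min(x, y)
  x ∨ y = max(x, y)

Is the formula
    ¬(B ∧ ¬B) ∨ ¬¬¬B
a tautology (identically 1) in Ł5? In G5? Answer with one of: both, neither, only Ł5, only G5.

In Ł5: at B = 1/4 the value is 3/4 — not a tautology.
In G5: every assignment gives 1 — tautology.

only G5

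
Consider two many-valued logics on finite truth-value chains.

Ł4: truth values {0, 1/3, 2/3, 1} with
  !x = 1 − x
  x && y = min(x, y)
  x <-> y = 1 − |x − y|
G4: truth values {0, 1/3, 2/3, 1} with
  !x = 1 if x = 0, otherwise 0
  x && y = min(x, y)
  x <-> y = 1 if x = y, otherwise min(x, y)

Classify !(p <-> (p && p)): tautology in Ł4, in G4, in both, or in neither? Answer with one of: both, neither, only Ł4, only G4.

neither

In Ł4: at p = 0 the value is 0 — not a tautology.
In G4: at p = 0 the value is 0 — not a tautology.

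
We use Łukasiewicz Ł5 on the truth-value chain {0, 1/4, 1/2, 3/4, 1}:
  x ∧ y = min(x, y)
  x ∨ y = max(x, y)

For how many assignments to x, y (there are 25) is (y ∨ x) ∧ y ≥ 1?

5

value 1: 5 assignments (counts)
value 3/4: 5 assignments
value 1/2: 5 assignments
value 1/4: 5 assignments
value 0: 5 assignments
So 5 of the 25 assignments meet the threshold.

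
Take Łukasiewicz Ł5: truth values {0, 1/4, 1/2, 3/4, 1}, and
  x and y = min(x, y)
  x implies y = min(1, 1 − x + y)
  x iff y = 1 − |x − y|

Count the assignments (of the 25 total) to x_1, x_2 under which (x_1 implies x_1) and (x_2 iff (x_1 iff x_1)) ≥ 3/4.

10

value 1: 5 assignments (counts)
value 3/4: 5 assignments (counts)
value 1/2: 5 assignments
value 1/4: 5 assignments
value 0: 5 assignments
So 10 of the 25 assignments meet the threshold.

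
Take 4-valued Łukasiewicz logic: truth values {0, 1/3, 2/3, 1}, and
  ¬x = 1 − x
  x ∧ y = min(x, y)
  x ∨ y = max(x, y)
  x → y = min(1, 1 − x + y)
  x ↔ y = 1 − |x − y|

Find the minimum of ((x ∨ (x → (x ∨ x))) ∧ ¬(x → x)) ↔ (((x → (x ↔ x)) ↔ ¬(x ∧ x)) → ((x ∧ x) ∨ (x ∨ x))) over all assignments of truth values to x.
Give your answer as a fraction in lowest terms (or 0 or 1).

0

Take x = 2/3:
x ∨ x = 2/3 ∨ 2/3 = 2/3
x → (x ∨ x) = 2/3 → 2/3 = 1
x ∨ (x → (x ∨ x)) = 2/3 ∨ 1 = 1
x → x = 2/3 → 2/3 = 1
¬(x → x) = ¬1 = 0
(x ∨ (x → (x ∨ x))) ∧ ¬(x → x) = 1 ∧ 0 = 0
x ↔ x = 2/3 ↔ 2/3 = 1
x → (x ↔ x) = 2/3 → 1 = 1
x ∧ x = 2/3 ∧ 2/3 = 2/3
¬(x ∧ x) = ¬2/3 = 1/3
(x → (x ↔ x)) ↔ ¬(x ∧ x) = 1 ↔ 1/3 = 1/3
x ∧ x = 2/3 ∧ 2/3 = 2/3
x ∨ x = 2/3 ∨ 2/3 = 2/3
(x ∧ x) ∨ (x ∨ x) = 2/3 ∨ 2/3 = 2/3
((x → (x ↔ x)) ↔ ¬(x ∧ x)) → ((x ∧ x) ∨ (x ∨ x)) = 1/3 → 2/3 = 1
((x ∨ (x → (x ∨ x))) ∧ ¬(x → x)) ↔ (((x → (x ↔ x)) ↔ ¬(x ∧ x)) → ((x ∧ x) ∨ (x ∨ x))) = 0 ↔ 1 = 0
No assignment yields a value below 0, so this is the minimum.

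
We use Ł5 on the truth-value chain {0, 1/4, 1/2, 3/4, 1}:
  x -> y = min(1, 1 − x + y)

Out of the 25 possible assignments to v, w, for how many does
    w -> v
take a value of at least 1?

value 1: 15 assignments (counts)
value 3/4: 4 assignments
value 1/2: 3 assignments
value 1/4: 2 assignments
value 0: 1 assignment
So 15 of the 25 assignments meet the threshold.

15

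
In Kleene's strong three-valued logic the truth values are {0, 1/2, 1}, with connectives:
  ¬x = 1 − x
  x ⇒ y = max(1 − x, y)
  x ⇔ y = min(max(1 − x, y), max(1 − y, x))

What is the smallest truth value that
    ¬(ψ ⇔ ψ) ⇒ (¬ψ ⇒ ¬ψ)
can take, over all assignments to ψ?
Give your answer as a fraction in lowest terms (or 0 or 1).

Take ψ = 1/2:
ψ ⇔ ψ = 1/2 ⇔ 1/2 = 1/2
¬(ψ ⇔ ψ) = ¬1/2 = 1/2
¬ψ = ¬1/2 = 1/2
¬ψ = ¬1/2 = 1/2
¬ψ ⇒ ¬ψ = 1/2 ⇒ 1/2 = 1/2
¬(ψ ⇔ ψ) ⇒ (¬ψ ⇒ ¬ψ) = 1/2 ⇒ 1/2 = 1/2
No assignment yields a value below 1/2, so this is the minimum.

1/2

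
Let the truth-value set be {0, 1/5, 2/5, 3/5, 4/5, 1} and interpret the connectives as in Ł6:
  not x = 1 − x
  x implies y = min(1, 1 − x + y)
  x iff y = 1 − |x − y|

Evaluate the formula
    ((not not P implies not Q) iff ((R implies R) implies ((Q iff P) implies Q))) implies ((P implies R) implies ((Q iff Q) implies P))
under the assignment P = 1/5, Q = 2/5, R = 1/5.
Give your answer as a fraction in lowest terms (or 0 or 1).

3/5

not P = not 1/5 = 4/5
not not P = not 4/5 = 1/5
not Q = not 2/5 = 3/5
not not P implies not Q = 1/5 implies 3/5 = 1
R implies R = 1/5 implies 1/5 = 1
Q iff P = 2/5 iff 1/5 = 4/5
(Q iff P) implies Q = 4/5 implies 2/5 = 3/5
(R implies R) implies ((Q iff P) implies Q) = 1 implies 3/5 = 3/5
(not not P implies not Q) iff ((R implies R) implies ((Q iff P) implies Q)) = 1 iff 3/5 = 3/5
P implies R = 1/5 implies 1/5 = 1
Q iff Q = 2/5 iff 2/5 = 1
(Q iff Q) implies P = 1 implies 1/5 = 1/5
(P implies R) implies ((Q iff Q) implies P) = 1 implies 1/5 = 1/5
((not not P implies not Q) iff ((R implies R) implies ((Q iff P) implies Q))) implies ((P implies R) implies ((Q iff Q) implies P)) = 3/5 implies 1/5 = 3/5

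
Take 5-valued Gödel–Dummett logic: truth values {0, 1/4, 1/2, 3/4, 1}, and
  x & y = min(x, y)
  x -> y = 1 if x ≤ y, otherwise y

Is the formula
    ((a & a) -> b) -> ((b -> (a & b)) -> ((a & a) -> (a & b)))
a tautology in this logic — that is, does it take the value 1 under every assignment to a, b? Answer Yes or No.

At a = 1, b = 1/4, for instance:
a & a = 1 & 1 = 1
(a & a) -> b = 1 -> 1/4 = 1/4
a & b = 1 & 1/4 = 1/4
b -> (a & b) = 1/4 -> 1/4 = 1
(a & a) -> (a & b) = 1 -> 1/4 = 1/4
(b -> (a & b)) -> ((a & a) -> (a & b)) = 1 -> 1/4 = 1/4
((a & a) -> b) -> ((b -> (a & b)) -> ((a & a) -> (a & b))) = 1/4 -> 1/4 = 1
and checking the remaining 24 assignments likewise gives ≥ 1 in every case.

Yes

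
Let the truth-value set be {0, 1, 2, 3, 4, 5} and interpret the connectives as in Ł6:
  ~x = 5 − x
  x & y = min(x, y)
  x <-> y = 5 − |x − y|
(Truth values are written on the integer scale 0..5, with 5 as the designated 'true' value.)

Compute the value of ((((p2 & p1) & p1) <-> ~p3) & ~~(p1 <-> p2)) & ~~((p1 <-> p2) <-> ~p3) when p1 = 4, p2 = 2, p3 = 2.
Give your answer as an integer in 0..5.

p2 & p1 = 2 & 4 = 2
(p2 & p1) & p1 = 2 & 4 = 2
~p3 = ~2 = 3
((p2 & p1) & p1) <-> ~p3 = 2 <-> 3 = 4
p1 <-> p2 = 4 <-> 2 = 3
~(p1 <-> p2) = ~3 = 2
~~(p1 <-> p2) = ~2 = 3
(((p2 & p1) & p1) <-> ~p3) & ~~(p1 <-> p2) = 4 & 3 = 3
p1 <-> p2 = 4 <-> 2 = 3
~p3 = ~2 = 3
(p1 <-> p2) <-> ~p3 = 3 <-> 3 = 5
~((p1 <-> p2) <-> ~p3) = ~5 = 0
~~((p1 <-> p2) <-> ~p3) = ~0 = 5
((((p2 & p1) & p1) <-> ~p3) & ~~(p1 <-> p2)) & ~~((p1 <-> p2) <-> ~p3) = 3 & 5 = 3

3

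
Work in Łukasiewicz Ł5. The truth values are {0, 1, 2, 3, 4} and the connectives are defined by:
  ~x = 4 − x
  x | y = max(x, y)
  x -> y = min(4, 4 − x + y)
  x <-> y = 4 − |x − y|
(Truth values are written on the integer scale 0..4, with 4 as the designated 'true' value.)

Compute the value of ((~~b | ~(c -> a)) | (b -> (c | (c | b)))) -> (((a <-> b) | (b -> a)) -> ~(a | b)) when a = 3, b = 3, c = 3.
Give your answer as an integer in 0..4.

~b = ~3 = 1
~~b = ~1 = 3
c -> a = 3 -> 3 = 4
~(c -> a) = ~4 = 0
~~b | ~(c -> a) = 3 | 0 = 3
c | b = 3 | 3 = 3
c | (c | b) = 3 | 3 = 3
b -> (c | (c | b)) = 3 -> 3 = 4
(~~b | ~(c -> a)) | (b -> (c | (c | b))) = 3 | 4 = 4
a <-> b = 3 <-> 3 = 4
b -> a = 3 -> 3 = 4
(a <-> b) | (b -> a) = 4 | 4 = 4
a | b = 3 | 3 = 3
~(a | b) = ~3 = 1
((a <-> b) | (b -> a)) -> ~(a | b) = 4 -> 1 = 1
((~~b | ~(c -> a)) | (b -> (c | (c | b)))) -> (((a <-> b) | (b -> a)) -> ~(a | b)) = 4 -> 1 = 1

1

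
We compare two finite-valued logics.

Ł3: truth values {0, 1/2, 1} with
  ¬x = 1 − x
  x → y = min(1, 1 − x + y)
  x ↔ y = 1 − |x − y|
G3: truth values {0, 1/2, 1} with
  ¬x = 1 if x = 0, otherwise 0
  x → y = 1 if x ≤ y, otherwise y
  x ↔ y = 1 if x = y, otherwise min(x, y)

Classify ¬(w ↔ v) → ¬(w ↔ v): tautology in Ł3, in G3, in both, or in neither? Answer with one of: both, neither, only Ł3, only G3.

In Ł3: every assignment gives 1 — tautology.
In G3: every assignment gives 1 — tautology.

both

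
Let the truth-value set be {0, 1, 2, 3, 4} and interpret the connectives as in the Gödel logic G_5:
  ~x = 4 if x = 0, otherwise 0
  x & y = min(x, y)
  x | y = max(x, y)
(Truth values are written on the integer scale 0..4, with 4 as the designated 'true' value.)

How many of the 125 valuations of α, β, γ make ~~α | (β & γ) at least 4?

value 4: 101 assignments (counts)
value 3: 3 assignments
value 2: 5 assignments
value 1: 7 assignments
value 0: 9 assignments
So 101 of the 125 assignments meet the threshold.

101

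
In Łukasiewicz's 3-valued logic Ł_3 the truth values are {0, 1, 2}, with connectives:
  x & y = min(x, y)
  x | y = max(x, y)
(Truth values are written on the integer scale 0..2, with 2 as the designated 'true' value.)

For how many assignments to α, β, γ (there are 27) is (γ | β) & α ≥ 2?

5

value 2: 5 assignments (counts)
value 1: 11 assignments
value 0: 11 assignments
So 5 of the 27 assignments meet the threshold.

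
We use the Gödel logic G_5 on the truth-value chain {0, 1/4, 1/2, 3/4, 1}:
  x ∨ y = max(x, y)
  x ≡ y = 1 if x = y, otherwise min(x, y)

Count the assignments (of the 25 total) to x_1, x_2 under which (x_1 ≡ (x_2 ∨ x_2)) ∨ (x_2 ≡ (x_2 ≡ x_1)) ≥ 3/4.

16

value 1: 15 assignments (counts)
value 3/4: 1 assignment (counts)
value 1/2: 2 assignments
value 1/4: 3 assignments
value 0: 4 assignments
So 16 of the 25 assignments meet the threshold.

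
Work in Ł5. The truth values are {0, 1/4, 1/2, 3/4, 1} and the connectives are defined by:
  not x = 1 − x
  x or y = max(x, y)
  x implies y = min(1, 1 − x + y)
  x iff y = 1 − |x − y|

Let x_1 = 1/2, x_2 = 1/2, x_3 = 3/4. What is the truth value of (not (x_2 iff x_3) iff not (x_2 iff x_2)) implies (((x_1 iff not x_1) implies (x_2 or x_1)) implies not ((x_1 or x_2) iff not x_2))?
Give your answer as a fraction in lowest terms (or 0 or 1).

x_2 iff x_3 = 1/2 iff 3/4 = 3/4
not (x_2 iff x_3) = not 3/4 = 1/4
x_2 iff x_2 = 1/2 iff 1/2 = 1
not (x_2 iff x_2) = not 1 = 0
not (x_2 iff x_3) iff not (x_2 iff x_2) = 1/4 iff 0 = 3/4
not x_1 = not 1/2 = 1/2
x_1 iff not x_1 = 1/2 iff 1/2 = 1
x_2 or x_1 = 1/2 or 1/2 = 1/2
(x_1 iff not x_1) implies (x_2 or x_1) = 1 implies 1/2 = 1/2
x_1 or x_2 = 1/2 or 1/2 = 1/2
not x_2 = not 1/2 = 1/2
(x_1 or x_2) iff not x_2 = 1/2 iff 1/2 = 1
not ((x_1 or x_2) iff not x_2) = not 1 = 0
((x_1 iff not x_1) implies (x_2 or x_1)) implies not ((x_1 or x_2) iff not x_2) = 1/2 implies 0 = 1/2
(not (x_2 iff x_3) iff not (x_2 iff x_2)) implies (((x_1 iff not x_1) implies (x_2 or x_1)) implies not ((x_1 or x_2) iff not x_2)) = 3/4 implies 1/2 = 3/4

3/4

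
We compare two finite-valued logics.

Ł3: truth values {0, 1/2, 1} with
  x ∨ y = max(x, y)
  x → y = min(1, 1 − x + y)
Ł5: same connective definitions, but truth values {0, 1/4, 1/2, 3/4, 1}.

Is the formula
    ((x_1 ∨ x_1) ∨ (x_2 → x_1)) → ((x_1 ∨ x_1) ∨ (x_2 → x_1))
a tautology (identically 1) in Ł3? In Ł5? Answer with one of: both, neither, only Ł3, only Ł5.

both

In Ł3: every assignment gives 1 — tautology.
In Ł5: every assignment gives 1 — tautology.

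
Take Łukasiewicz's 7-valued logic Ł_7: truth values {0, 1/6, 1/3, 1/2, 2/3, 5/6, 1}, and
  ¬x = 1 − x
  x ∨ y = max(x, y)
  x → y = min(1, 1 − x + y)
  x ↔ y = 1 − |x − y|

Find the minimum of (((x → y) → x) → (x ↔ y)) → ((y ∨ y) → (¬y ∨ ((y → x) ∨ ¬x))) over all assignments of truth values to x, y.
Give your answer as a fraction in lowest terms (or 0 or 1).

Take x = 1/2, y = 1:
x → y = 1/2 → 1 = 1
(x → y) → x = 1 → 1/2 = 1/2
x ↔ y = 1/2 ↔ 1 = 1/2
((x → y) → x) → (x ↔ y) = 1/2 → 1/2 = 1
y ∨ y = 1 ∨ 1 = 1
¬y = ¬1 = 0
y → x = 1 → 1/2 = 1/2
¬x = ¬1/2 = 1/2
(y → x) ∨ ¬x = 1/2 ∨ 1/2 = 1/2
¬y ∨ ((y → x) ∨ ¬x) = 0 ∨ 1/2 = 1/2
(y ∨ y) → (¬y ∨ ((y → x) ∨ ¬x)) = 1 → 1/2 = 1/2
(((x → y) → x) → (x ↔ y)) → ((y ∨ y) → (¬y ∨ ((y → x) ∨ ¬x))) = 1 → 1/2 = 1/2
No assignment yields a value below 1/2, so this is the minimum.

1/2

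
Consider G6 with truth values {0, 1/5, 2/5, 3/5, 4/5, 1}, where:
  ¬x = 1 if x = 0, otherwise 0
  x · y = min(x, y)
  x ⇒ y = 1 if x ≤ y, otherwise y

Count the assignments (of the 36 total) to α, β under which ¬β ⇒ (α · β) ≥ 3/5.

value 1: 30 assignments (counts)
value 0: 6 assignments
So 30 of the 36 assignments meet the threshold.

30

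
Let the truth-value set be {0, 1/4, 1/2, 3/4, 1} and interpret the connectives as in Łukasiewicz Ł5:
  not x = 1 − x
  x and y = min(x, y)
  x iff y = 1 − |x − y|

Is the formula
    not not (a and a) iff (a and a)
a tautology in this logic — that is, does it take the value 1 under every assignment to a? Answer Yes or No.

a = 0 ↦ 1
a = 1/4 ↦ 1
a = 1/2 ↦ 1
a = 3/4 ↦ 1
a = 1 ↦ 1
Every assignment gives a value ≥ 1.

Yes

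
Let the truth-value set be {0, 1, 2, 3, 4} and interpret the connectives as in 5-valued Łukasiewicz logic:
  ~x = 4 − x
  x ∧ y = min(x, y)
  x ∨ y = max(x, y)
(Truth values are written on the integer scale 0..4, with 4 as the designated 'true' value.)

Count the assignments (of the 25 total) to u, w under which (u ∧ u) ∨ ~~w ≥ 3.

value 4: 9 assignments (counts)
value 3: 7 assignments (counts)
value 2: 5 assignments
value 1: 3 assignments
value 0: 1 assignment
So 16 of the 25 assignments meet the threshold.

16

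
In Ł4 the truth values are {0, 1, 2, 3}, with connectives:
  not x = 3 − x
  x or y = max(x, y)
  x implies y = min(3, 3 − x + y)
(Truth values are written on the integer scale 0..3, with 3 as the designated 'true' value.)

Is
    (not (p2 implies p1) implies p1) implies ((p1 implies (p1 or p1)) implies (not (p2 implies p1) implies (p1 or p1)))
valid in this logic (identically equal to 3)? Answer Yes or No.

p1 = 0, p2 = 0 ↦ 3
p1 = 0, p2 = 1 ↦ 3
p1 = 0, p2 = 2 ↦ 3
p1 = 0, p2 = 3 ↦ 3
p1 = 1, p2 = 0 ↦ 3
p1 = 1, p2 = 1 ↦ 3
p1 = 1, p2 = 2 ↦ 3
p1 = 1, p2 = 3 ↦ 3
p1 = 2, p2 = 0 ↦ 3
p1 = 2, p2 = 1 ↦ 3
p1 = 2, p2 = 2 ↦ 3
p1 = 2, p2 = 3 ↦ 3
p1 = 3, p2 = 0 ↦ 3
p1 = 3, p2 = 1 ↦ 3
p1 = 3, p2 = 2 ↦ 3
p1 = 3, p2 = 3 ↦ 3
Every assignment gives a value ≥ 3.

Yes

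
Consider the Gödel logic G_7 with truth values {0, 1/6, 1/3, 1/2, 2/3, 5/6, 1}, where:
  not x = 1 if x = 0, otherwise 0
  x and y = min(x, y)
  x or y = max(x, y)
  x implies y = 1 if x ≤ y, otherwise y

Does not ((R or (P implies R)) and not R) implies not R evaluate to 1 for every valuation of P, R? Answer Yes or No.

Counterexample: take P = 0, R = 1/6.
P implies R = 0 implies 1/6 = 1
R or (P implies R) = 1/6 or 1 = 1
not R = not 1/6 = 0
(R or (P implies R)) and not R = 1 and 0 = 0
not ((R or (P implies R)) and not R) = not 0 = 1
not ((R or (P implies R)) and not R) implies not R = 1 implies 0 = 0
This gives 0 ≠ 1.

No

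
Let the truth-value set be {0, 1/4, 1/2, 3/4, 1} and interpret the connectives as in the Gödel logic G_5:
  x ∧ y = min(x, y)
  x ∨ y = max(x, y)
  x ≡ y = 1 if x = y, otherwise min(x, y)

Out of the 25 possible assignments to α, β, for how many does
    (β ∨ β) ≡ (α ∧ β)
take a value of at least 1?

15

value 1: 15 assignments (counts)
value 3/4: 1 assignment
value 1/2: 2 assignments
value 1/4: 3 assignments
value 0: 4 assignments
So 15 of the 25 assignments meet the threshold.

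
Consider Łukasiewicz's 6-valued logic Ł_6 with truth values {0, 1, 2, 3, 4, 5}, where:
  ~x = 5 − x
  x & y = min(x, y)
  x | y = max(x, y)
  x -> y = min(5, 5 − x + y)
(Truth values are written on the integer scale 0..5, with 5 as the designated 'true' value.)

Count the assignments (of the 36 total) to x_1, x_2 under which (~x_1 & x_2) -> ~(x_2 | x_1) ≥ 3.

31

value 5: 24 assignments (counts)
value 4: 5 assignments (counts)
value 3: 2 assignments (counts)
value 2: 3 assignments
value 1: 1 assignment
value 0: 1 assignment
So 31 of the 36 assignments meet the threshold.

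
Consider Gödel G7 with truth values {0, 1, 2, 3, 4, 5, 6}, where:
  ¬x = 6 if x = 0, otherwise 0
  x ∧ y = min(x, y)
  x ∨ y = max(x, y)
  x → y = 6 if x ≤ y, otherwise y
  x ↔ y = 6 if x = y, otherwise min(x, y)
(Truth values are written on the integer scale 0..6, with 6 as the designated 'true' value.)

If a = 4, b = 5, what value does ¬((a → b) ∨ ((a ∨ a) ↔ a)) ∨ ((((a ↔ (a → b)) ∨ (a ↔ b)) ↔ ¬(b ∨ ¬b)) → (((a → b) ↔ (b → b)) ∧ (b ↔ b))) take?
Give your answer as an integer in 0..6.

6

a → b = 4 → 5 = 6
a ∨ a = 4 ∨ 4 = 4
(a ∨ a) ↔ a = 4 ↔ 4 = 6
(a → b) ∨ ((a ∨ a) ↔ a) = 6 ∨ 6 = 6
¬((a → b) ∨ ((a ∨ a) ↔ a)) = ¬6 = 0
a → b = 4 → 5 = 6
a ↔ (a → b) = 4 ↔ 6 = 4
a ↔ b = 4 ↔ 5 = 4
(a ↔ (a → b)) ∨ (a ↔ b) = 4 ∨ 4 = 4
¬b = ¬5 = 0
b ∨ ¬b = 5 ∨ 0 = 5
¬(b ∨ ¬b) = ¬5 = 0
((a ↔ (a → b)) ∨ (a ↔ b)) ↔ ¬(b ∨ ¬b) = 4 ↔ 0 = 0
a → b = 4 → 5 = 6
b → b = 5 → 5 = 6
(a → b) ↔ (b → b) = 6 ↔ 6 = 6
b ↔ b = 5 ↔ 5 = 6
((a → b) ↔ (b → b)) ∧ (b ↔ b) = 6 ∧ 6 = 6
(((a ↔ (a → b)) ∨ (a ↔ b)) ↔ ¬(b ∨ ¬b)) → (((a → b) ↔ (b → b)) ∧ (b ↔ b)) = 0 → 6 = 6
¬((a → b) ∨ ((a ∨ a) ↔ a)) ∨ ((((a ↔ (a → b)) ∨ (a ↔ b)) ↔ ¬(b ∨ ¬b)) → (((a → b) ↔ (b → b)) ∧ (b ↔ b))) = 0 ∨ 6 = 6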